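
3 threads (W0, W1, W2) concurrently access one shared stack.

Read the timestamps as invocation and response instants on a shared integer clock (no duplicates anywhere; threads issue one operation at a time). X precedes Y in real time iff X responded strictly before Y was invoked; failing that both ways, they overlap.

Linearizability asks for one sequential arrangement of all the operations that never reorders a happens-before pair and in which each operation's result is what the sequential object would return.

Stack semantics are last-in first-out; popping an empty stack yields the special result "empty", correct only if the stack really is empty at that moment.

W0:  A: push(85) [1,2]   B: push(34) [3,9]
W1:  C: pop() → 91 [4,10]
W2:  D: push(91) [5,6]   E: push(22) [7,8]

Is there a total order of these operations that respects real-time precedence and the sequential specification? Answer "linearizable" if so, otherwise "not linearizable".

witness order: A, B, D, C, E
after step 1 (A push(85)): stack <85>
after step 2 (B push(34)): stack <85,34>
after step 3 (D push(91)): stack <85,34,91>
after step 4 (C pop() → 91): stack <85,34>
after step 5 (E push(22)): stack <85,34,22>

linearizable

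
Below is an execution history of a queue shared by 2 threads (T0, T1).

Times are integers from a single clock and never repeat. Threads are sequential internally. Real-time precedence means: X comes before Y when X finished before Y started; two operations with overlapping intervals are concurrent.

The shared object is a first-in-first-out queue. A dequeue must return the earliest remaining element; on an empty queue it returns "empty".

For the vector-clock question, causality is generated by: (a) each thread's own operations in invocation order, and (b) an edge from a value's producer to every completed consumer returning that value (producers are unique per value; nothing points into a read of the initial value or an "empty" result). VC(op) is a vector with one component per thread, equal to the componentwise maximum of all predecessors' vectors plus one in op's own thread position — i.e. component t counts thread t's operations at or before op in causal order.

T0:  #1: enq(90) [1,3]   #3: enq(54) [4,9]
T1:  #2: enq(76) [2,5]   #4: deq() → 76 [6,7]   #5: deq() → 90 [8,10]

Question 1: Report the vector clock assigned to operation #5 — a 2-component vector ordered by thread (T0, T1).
(1, 3)

invoked at 2, #2 has no predecessors; its own T1 bump gives (0, 1)
invoked at 1, #1 has no predecessors; its own T0 bump gives (1, 0)
invoked at 6, #4 merges VC(#2)=(0, 1) and bumps T1's slot → (0, 2)
invoked at 4, #3 merges VC(#1)=(1, 0) and bumps T0's slot → (2, 0)
invoked at 8, #5 merges VC(#1)=(1, 0), VC(#4)=(0, 2) and bumps T1's slot → (1, 3)
target: VC(#5) = (1, 3)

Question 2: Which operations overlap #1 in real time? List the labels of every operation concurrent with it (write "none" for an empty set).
#2

concurrent with #1 ([1,3]): every op whose interval crosses 1..3
#2 [2,5]: concurrent
#3 [4,9]: after
#4 [6,7]: after
#5 [8,10]: after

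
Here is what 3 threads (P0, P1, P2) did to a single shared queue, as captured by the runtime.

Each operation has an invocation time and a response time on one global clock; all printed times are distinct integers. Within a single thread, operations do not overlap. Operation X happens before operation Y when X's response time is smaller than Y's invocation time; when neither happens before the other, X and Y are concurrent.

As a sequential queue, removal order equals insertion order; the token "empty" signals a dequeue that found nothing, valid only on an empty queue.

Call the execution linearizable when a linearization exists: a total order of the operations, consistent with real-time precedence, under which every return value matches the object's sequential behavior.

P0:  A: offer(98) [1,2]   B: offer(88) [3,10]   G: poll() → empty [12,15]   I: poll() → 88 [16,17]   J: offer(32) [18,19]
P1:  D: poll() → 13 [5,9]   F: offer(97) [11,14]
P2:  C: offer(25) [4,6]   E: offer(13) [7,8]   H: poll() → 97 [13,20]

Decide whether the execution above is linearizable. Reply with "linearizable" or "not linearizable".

not linearizable

prefix check: 1..8 passes, 1..9 fails once D's time-9 response joins
no legal order exists: 3 real-time-consistent candidates over 4 completed queue operations, all rejected
including or dropping the 1 pending operation (B) in any combination fails
for example A, C, D, E (pending dropped) fails at step 3: D poll() → 13 is not legal there
for example A, C, E, D (pending dropped) fails at step 4: D poll() → 13 is not legal there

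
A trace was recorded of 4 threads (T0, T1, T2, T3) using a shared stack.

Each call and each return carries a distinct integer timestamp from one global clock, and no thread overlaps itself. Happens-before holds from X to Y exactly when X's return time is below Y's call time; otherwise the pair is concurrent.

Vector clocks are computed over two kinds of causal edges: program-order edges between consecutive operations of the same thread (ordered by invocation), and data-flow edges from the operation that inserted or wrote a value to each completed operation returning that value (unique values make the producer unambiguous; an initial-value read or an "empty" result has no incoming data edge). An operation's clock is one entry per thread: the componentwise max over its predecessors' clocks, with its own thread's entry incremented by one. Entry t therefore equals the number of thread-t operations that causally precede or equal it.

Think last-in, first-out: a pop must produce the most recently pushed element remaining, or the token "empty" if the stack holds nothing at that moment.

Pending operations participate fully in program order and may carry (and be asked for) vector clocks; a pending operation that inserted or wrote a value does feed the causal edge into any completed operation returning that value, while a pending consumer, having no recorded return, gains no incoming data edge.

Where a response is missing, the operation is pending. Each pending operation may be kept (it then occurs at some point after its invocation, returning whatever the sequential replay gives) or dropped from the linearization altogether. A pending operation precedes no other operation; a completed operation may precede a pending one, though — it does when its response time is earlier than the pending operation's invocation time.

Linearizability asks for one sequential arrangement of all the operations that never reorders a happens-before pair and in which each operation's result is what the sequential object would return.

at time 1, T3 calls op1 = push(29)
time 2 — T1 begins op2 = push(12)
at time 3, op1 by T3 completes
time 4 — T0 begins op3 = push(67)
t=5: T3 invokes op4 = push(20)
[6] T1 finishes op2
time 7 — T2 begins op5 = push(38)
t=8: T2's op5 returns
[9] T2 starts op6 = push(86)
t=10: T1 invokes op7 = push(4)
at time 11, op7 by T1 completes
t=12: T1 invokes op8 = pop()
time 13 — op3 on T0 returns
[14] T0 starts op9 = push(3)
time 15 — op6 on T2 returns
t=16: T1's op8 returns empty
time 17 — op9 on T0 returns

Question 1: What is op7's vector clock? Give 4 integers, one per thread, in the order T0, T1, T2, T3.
(0, 2, 0, 0)

root op op1, invoked 1: fresh clock plus T3's own tick → (0, 0, 0, 1)
root op op5, invoked 7: fresh clock plus T2's own tick → (0, 0, 1, 0)
root op op2, invoked 2: fresh clock plus T1's own tick → (0, 1, 0, 0)
root op op3, invoked 4: fresh clock plus T0's own tick → (1, 0, 0, 0)
merge at op4 (invoked 5): VC(op1)=(0, 0, 0, 1), own-thread bump on T3 → (0, 0, 0, 2)
merge at op6 (invoked 9): VC(op5)=(0, 0, 1, 0), own-thread bump on T2 → (0, 0, 2, 0)
merge at op7 (invoked 10): VC(op2)=(0, 1, 0, 0), own-thread bump on T1 → (0, 2, 0, 0)
merge at op9 (invoked 14): VC(op3)=(1, 0, 0, 0), own-thread bump on T0 → (2, 0, 0, 0)
merge at op8 (invoked 12): VC(op7)=(0, 2, 0, 0), own-thread bump on T1 → (0, 3, 0, 0)
target: VC(op7) = (0, 2, 0, 0)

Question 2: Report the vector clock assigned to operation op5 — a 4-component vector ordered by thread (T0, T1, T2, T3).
(0, 0, 1, 0)

no predecessors for op1 (invoked 1): T3 increments from zero → (0, 0, 0, 1)
no predecessors for op5 (invoked 7): T2 increments from zero → (0, 0, 1, 0)
no predecessors for op2 (invoked 2): T1 increments from zero → (0, 1, 0, 0)
no predecessors for op3 (invoked 4): T0 increments from zero → (1, 0, 0, 0)
VC(op4, invoked at 5): max of VC(op1)=(0, 0, 0, 1), then +1 on thread T3 → (0, 0, 0, 2)
VC(op6, invoked at 9): max of VC(op5)=(0, 0, 1, 0), then +1 on thread T2 → (0, 0, 2, 0)
VC(op7, invoked at 10): max of VC(op2)=(0, 1, 0, 0), then +1 on thread T1 → (0, 2, 0, 0)
VC(op9, invoked at 14): max of VC(op3)=(1, 0, 0, 0), then +1 on thread T0 → (2, 0, 0, 0)
VC(op8, invoked at 12): max of VC(op7)=(0, 2, 0, 0), then +1 on thread T1 → (0, 3, 0, 0)
target: VC(op5) = (0, 0, 1, 0)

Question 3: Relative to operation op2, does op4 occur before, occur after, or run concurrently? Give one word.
concurrent

op4 spans [5,…), op2 spans [2,6]
the intervals overlap in both directions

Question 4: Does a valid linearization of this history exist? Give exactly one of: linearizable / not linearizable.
not linearizable

already the first 16 events (up to op8's response at time 16) admit no linearization; the first 15 still do
no legal order exists: 33 real-time-consistent candidates over 7 completed stack operations, all rejected
no escape via the 2 pending operations (op4, op9): every completion choice fails
one such order, op1, op2, op3, op5, op6, op7, op8 (pending dropped), breaks at step 7 where op8 pop() → empty is illegal
one such order, op1, op2, op3, op5, op7, op6, op8 (pending dropped), breaks at step 7 where op8 pop() → empty is illegal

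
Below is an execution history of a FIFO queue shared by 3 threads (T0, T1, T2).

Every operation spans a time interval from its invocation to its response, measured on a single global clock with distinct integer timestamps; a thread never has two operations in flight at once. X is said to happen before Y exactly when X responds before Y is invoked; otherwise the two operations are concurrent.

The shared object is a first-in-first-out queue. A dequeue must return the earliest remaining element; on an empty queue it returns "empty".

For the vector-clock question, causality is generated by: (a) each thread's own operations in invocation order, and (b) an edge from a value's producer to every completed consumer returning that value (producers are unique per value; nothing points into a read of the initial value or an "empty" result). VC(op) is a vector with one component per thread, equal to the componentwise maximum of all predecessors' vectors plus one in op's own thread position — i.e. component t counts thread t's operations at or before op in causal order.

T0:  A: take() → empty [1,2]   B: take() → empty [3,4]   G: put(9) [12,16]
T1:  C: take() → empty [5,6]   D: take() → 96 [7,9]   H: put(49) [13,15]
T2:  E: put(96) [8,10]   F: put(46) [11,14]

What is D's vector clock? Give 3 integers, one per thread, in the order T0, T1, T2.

E (invocation 8): nothing precedes it; T2's component alone gives (0, 0, 1)
C (invocation 5): nothing precedes it; T1's component alone gives (0, 1, 0)
A (invocation 1): nothing precedes it; T0's component alone gives (1, 0, 0)
F, invoked 11, takes VC(E)=(0, 0, 1) under max, adds 1 for T2 → (0, 0, 2)
B, invoked 3, takes VC(A)=(1, 0, 0) under max, adds 1 for T0 → (2, 0, 0)
D, invoked 7, takes VC(C)=(0, 1, 0), VC(E)=(0, 0, 1) under max, adds 1 for T1 → (0, 2, 1)
G, invoked 12, takes VC(B)=(2, 0, 0) under max, adds 1 for T0 → (3, 0, 0)
H, invoked 13, takes VC(D)=(0, 2, 1) under max, adds 1 for T1 → (0, 3, 1)
target: VC(D) = (0, 2, 1)

(0, 2, 1)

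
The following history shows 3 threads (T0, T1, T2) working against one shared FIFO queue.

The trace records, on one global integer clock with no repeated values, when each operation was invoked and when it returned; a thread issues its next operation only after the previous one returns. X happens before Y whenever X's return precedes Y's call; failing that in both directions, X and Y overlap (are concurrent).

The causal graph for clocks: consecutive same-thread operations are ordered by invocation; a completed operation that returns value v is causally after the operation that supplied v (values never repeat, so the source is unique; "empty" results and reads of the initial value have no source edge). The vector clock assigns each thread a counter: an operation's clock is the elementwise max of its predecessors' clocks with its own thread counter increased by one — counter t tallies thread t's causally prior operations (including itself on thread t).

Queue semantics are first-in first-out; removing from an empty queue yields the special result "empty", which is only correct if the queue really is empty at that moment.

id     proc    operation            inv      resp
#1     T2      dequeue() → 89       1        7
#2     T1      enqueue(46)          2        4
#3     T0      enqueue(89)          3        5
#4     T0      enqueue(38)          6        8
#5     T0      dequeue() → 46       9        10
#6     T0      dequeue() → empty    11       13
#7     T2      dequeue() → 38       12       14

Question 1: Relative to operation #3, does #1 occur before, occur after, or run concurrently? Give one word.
Answer: concurrent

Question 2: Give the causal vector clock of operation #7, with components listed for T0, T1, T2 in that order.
Answer: (2, 0, 2)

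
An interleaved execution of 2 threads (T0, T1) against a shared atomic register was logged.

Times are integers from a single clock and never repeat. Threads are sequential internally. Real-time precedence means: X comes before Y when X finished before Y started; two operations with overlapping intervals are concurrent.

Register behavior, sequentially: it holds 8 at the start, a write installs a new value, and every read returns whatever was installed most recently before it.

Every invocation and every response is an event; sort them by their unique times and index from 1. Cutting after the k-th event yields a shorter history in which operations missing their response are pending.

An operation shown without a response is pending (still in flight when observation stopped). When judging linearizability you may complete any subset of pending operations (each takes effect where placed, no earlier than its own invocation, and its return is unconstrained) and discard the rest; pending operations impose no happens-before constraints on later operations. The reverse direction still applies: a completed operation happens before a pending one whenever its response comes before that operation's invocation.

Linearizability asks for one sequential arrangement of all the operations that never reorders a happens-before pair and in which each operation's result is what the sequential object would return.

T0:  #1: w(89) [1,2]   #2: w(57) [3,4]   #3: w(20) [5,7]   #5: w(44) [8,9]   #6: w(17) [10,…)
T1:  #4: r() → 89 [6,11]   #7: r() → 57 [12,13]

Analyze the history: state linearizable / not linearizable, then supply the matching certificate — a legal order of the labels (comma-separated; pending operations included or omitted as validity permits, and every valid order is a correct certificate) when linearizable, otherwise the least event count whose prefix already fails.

not linearizable — minimal violating prefix: 11 events

through event 10 a valid linearization exists; event 11 (#4 responding at time 11) ends that
3 orders of the 5 completed atomic register ops respect real time; none is legal
include/drop combinations of the 1 pending operation (#6) were all tried; none helps
sample order #1, #2, #3, #4, #5 (pending dropped) stalls at step 4 — #4 r() → 89 has no legal effect
sample order #1, #2, #3, #5, #4 (pending dropped) stalls at step 5 — #4 r() → 89 has no legal effect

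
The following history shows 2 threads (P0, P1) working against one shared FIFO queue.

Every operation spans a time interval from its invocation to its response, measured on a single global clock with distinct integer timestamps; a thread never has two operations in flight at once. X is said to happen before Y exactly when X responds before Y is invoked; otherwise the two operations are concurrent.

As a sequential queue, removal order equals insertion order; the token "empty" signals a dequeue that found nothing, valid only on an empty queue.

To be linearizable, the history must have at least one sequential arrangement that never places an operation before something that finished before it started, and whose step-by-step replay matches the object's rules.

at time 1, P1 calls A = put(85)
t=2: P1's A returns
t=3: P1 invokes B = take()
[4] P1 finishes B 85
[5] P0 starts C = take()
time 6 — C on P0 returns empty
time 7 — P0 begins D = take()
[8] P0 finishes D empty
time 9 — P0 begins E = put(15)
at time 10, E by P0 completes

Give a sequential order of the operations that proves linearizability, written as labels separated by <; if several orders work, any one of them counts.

A < B < C < D < E

after step 1 (A put(85)): queue <85>
after step 2 (B take() → 85): queue <>
after step 3 (C take() → empty): queue <>
after step 4 (D take() → empty): queue <>
after step 5 (E put(15)): queue <15>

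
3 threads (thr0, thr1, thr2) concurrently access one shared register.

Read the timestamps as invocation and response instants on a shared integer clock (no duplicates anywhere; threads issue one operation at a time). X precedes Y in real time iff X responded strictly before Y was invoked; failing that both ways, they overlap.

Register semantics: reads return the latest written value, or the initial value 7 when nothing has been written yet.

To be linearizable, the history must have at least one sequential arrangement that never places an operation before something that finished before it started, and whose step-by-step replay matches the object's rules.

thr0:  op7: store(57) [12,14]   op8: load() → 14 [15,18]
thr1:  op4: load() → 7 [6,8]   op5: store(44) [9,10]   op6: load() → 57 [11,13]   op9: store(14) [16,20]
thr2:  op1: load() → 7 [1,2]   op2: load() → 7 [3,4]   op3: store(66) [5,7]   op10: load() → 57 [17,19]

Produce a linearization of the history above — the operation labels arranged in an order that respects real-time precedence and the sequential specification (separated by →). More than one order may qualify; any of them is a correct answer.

op1 → op2 → op4 → op3 → op5 → op7 → op6 → op10 → op9 → op8

after step 1 (op1 load() → 7): value 7
after step 2 (op2 load() → 7): value 7
after step 3 (op4 load() → 7): value 7
after step 4 (op3 store(66)): value 66
after step 5 (op5 store(44)): value 44
after step 6 (op7 store(57)): value 57
after step 7 (op6 load() → 57): value 57
after step 8 (op10 load() → 57): value 57
after step 9 (op9 store(14)): value 14
after step 10 (op8 load() → 14): value 14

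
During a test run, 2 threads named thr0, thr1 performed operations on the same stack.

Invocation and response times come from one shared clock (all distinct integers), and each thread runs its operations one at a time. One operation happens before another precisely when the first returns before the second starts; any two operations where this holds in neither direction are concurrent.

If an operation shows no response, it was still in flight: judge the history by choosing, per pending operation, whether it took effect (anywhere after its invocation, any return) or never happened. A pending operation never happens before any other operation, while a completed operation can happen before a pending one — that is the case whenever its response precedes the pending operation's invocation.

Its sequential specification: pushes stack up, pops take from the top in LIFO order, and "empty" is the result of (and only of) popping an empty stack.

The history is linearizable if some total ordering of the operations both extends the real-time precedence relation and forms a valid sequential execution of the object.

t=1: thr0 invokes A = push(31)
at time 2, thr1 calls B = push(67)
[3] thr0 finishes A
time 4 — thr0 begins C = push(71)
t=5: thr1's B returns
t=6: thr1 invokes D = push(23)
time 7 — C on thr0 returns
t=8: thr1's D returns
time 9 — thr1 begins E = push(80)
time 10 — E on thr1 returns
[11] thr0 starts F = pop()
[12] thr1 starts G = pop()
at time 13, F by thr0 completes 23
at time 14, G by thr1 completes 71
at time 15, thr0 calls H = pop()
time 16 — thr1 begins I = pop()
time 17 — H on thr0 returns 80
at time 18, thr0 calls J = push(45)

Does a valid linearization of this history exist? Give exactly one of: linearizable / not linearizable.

already the first 14 events (up to G's response at time 14) admit no linearization; the first 13 still do
checked exhaustively: 10 real-time-consistent orders of 7 completed operations, zero legal stack replays
for example A, B, C, D, E, F, G fails at step 6: F pop() → 23 is not legal there
for example A, B, C, D, E, G, F fails at step 6: G pop() → 71 is not legal there

not linearizable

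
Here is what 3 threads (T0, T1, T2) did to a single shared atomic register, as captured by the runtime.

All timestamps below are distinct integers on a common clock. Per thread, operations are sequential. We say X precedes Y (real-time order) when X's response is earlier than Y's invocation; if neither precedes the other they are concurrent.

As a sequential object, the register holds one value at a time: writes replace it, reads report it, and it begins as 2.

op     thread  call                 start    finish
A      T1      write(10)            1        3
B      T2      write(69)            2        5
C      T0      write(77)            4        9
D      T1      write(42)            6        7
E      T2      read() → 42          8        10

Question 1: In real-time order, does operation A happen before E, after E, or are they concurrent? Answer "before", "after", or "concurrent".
A spans [1,3], E spans [8,10]
resp(A)=3 < inv(E)=8

before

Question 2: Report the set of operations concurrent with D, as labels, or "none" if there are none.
overlap test against D [6,7]: concurrent iff the interval meets 6..7
A [1,3]: before
B [2,5]: before
C [4,9]: concurrent
E [8,10]: after

C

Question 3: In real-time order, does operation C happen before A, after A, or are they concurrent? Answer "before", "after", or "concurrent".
C spans [4,9], A spans [1,3]
resp(A)=3 < inv(C)=4

after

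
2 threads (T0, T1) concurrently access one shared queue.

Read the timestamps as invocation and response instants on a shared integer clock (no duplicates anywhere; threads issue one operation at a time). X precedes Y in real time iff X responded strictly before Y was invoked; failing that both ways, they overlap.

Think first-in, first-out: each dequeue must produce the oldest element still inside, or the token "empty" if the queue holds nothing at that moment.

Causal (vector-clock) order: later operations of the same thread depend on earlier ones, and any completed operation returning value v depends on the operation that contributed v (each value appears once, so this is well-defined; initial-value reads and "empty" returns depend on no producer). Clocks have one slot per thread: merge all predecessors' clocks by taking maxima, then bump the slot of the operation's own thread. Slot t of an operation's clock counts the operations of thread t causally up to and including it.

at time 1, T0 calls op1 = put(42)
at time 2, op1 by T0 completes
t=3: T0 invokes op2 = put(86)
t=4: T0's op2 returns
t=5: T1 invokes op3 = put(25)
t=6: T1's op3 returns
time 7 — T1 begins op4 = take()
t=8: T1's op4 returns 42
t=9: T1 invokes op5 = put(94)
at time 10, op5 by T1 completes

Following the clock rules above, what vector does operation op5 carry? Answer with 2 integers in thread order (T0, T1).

root op op3, invoked 5: fresh clock plus T1's own tick → (0, 1)
root op op1, invoked 1: fresh clock plus T0's own tick → (1, 0)
op2 (invocation 3): componentwise max over VC(op1)=(1, 0), +1 at T0, giving (2, 0)
op4 (invocation 7): componentwise max over VC(op1)=(1, 0), VC(op3)=(0, 1), +1 at T1, giving (1, 2)
op5 (invocation 9): componentwise max over VC(op4)=(1, 2), +1 at T1, giving (1, 3)
target: VC(op5) = (1, 3)

(1, 3)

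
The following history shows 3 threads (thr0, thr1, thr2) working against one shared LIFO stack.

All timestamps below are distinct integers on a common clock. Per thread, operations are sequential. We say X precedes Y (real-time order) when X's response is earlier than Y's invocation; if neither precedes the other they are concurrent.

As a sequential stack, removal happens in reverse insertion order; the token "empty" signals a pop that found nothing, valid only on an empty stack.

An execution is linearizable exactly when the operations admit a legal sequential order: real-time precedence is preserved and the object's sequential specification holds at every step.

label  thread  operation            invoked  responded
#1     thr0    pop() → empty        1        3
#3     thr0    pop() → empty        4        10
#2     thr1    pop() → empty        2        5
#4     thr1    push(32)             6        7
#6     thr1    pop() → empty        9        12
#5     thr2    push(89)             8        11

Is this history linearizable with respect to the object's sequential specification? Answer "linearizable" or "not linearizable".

prefix check: 1..11 passes, 1..12 fails once #6's time-12 response joins
all 18 real-time-respecting orders fail — 6 completed LIFO stack operations, no legal replay
sample order #1, #2, #3, #4, #5, #6 stalls at step 6 — #6 pop() → empty has no legal effect
sample order #1, #2, #3, #4, #6, #5 stalls at step 5 — #6 pop() → empty has no legal effect

not linearizable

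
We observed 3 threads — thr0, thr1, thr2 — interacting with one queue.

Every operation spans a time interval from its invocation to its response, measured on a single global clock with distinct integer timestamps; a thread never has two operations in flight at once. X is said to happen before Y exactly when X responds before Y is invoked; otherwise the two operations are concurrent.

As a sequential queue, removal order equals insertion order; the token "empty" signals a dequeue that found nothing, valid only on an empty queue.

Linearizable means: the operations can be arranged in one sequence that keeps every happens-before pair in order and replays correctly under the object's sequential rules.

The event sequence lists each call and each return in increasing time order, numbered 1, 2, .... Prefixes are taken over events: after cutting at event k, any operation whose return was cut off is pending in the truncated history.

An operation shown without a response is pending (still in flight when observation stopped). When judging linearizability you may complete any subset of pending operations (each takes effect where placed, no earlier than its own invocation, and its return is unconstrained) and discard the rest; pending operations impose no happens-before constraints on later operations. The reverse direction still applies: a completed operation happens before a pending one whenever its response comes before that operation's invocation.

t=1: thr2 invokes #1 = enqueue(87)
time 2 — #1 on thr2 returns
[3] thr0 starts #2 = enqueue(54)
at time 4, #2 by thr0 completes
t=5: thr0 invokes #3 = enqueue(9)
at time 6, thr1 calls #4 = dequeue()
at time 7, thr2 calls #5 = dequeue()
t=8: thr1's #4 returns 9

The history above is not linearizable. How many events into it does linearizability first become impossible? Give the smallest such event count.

events 1..7 are linearizable, e.g. via #1, #2:
1. #1 enqueue(87), leaving queue <87>
2. #2 enqueue(54), leaving queue <87,54>
include event 8 — #4 responding at 8 — and every candidate order breaks
including or dropping the 2 pending operations (#3, #5) in any combination fails
one such order, #1, #2, #4 (pending dropped), breaks at step 3 where #4 dequeue() → 9 is illegal

8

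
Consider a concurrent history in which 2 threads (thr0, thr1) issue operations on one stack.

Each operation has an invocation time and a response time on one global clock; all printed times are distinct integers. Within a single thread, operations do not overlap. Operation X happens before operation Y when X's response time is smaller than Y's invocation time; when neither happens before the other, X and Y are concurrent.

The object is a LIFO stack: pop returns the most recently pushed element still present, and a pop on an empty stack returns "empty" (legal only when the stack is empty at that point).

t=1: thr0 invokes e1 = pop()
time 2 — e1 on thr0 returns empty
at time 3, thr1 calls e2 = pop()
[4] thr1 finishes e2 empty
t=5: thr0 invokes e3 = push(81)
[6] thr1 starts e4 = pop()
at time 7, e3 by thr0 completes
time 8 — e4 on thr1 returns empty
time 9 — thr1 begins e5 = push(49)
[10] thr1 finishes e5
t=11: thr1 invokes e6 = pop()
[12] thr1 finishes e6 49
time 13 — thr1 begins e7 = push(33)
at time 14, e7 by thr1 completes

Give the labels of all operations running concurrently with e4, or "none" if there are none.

e4 spans [6,8]: anything still running between times 6 and 8 counts as concurrent
e1 [1,2]: before
e2 [3,4]: before
e3 [5,7]: concurrent
e5 [9,10]: after
e6 [11,12]: after
e7 [13,14]: after

e3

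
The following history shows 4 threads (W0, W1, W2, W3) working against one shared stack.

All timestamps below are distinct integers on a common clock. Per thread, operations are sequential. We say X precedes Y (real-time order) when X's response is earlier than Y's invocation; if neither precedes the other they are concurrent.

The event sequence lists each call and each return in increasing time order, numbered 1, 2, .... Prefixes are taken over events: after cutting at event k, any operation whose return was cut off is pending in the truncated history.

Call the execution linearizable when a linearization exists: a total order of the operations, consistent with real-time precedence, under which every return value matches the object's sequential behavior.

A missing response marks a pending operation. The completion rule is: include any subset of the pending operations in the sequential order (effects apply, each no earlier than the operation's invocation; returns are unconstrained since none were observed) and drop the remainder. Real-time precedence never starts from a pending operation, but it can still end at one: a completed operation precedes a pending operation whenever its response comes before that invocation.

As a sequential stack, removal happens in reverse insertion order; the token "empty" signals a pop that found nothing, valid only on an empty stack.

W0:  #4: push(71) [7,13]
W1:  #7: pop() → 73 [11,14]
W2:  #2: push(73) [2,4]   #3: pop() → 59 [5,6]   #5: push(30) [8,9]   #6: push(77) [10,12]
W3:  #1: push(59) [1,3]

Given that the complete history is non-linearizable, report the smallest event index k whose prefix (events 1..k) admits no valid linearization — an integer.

events 1..13 are still linearizable — one witness is #2, #1, #3, #4, #5, #6:
after step 1 (#2 push(73)): stack <73>
after step 2 (#1 push(59)): stack <73,59>
after step 3 (#3 pop() → 59): stack <73>
after step 4 (#4 push(71)): stack <73,71>
after step 5 (#5 push(30)): stack <73,71,30>
after step 6 (#6 push(77)): stack <73,71,30,77>
adding event 14 (#7 responds at 14) leaves no legal real-time order
sample order #1, #2, #3, #4, #5, #6, #7 stalls at step 3 — #3 pop() → 59 has no legal effect
sample order #1, #2, #3, #4, #5, #7, #6 stalls at step 3 — #3 pop() → 59 has no legal effect

14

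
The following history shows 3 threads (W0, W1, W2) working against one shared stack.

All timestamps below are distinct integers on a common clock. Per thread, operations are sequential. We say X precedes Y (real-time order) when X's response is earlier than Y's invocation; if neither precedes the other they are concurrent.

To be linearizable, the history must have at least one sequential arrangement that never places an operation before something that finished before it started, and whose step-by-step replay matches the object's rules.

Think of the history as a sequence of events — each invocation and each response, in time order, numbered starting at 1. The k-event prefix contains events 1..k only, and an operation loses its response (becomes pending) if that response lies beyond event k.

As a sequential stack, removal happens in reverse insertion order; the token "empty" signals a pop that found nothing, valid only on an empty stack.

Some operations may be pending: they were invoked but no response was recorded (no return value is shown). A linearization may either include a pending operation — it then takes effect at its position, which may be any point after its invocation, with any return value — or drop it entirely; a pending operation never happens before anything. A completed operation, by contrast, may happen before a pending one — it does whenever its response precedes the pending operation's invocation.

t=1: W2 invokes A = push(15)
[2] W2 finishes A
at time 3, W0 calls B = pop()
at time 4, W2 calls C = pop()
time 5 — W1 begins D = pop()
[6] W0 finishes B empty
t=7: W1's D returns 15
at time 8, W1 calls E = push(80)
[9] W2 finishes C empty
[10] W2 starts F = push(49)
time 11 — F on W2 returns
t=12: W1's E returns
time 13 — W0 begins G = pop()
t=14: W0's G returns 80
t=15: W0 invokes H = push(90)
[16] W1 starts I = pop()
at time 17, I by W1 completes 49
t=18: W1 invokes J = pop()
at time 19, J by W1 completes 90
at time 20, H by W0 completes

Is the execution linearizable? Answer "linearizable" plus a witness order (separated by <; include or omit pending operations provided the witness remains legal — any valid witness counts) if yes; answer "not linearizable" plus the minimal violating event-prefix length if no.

step 1: A push(15) — stack <15>
step 2: D pop() → 15 — stack <>
step 3: B pop() → empty — stack <>
step 4: C pop() → empty — stack <>
step 5: F push(49) — stack <49>
step 6: E push(80) — stack <49,80>
step 7: G pop() → 80 — stack <49>
step 8: I pop() → 49 — stack <>
step 9: H push(90) — stack <90>
step 10: J pop() → 90 — stack <>

linearizable — witness: A < D < B < C < F < E < G < I < H < J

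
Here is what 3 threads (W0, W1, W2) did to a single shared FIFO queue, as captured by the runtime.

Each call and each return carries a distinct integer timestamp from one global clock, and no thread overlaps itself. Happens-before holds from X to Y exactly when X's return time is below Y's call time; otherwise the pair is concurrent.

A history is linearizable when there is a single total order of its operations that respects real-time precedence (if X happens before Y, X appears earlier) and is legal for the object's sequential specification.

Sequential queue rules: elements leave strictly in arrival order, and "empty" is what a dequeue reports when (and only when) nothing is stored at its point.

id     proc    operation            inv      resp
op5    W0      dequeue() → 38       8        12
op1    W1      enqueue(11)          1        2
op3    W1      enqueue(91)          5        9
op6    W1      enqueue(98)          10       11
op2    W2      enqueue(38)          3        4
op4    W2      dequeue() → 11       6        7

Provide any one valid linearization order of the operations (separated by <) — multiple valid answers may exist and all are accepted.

after step 1 (op1 enqueue(11)): queue <11>
after step 2 (op2 enqueue(38)): queue <11,38>
after step 3 (op3 enqueue(91)): queue <11,38,91>
after step 4 (op4 dequeue() → 11): queue <38,91>
after step 5 (op5 dequeue() → 38): queue <91>
after step 6 (op6 enqueue(98)): queue <91,98>

op1 < op2 < op3 < op4 < op5 < op6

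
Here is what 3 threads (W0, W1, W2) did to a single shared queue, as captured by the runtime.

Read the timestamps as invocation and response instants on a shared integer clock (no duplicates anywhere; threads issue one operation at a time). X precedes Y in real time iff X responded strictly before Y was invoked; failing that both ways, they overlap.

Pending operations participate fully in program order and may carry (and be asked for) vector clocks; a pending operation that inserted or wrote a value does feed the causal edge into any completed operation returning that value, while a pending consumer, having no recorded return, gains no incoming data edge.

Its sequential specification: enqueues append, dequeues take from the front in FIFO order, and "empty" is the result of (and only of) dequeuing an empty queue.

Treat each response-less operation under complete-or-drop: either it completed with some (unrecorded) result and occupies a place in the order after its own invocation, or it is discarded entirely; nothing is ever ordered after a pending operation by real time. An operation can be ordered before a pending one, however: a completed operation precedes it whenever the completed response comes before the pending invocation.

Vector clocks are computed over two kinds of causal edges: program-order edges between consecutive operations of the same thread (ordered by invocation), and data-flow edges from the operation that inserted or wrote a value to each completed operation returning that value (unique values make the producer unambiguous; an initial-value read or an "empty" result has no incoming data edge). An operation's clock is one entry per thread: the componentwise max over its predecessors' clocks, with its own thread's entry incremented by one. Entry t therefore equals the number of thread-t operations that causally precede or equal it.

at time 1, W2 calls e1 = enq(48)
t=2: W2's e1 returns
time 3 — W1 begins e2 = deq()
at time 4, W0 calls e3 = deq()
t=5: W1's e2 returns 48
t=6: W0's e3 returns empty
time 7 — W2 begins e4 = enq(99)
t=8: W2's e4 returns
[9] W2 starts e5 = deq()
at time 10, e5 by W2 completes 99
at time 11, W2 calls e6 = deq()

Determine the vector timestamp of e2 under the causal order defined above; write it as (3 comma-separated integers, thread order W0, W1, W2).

no predecessors for e1 (invoked 1): W2 increments from zero → (0, 0, 1)
no predecessors for e3 (invoked 4): W0 increments from zero → (1, 0, 0)
invoked at 7, e4 merges VC(e1)=(0, 0, 1) and bumps W2's slot → (0, 0, 2)
invoked at 3, e2 merges VC(e1)=(0, 0, 1) and bumps W1's slot → (0, 1, 1)
invoked at 9, e5 merges VC(e4)=(0, 0, 2) and bumps W2's slot → (0, 0, 3)
invoked at 11, e6 merges VC(e5)=(0, 0, 3) and bumps W2's slot → (0, 0, 4)
target: VC(e2) = (0, 1, 1)

(0, 1, 1)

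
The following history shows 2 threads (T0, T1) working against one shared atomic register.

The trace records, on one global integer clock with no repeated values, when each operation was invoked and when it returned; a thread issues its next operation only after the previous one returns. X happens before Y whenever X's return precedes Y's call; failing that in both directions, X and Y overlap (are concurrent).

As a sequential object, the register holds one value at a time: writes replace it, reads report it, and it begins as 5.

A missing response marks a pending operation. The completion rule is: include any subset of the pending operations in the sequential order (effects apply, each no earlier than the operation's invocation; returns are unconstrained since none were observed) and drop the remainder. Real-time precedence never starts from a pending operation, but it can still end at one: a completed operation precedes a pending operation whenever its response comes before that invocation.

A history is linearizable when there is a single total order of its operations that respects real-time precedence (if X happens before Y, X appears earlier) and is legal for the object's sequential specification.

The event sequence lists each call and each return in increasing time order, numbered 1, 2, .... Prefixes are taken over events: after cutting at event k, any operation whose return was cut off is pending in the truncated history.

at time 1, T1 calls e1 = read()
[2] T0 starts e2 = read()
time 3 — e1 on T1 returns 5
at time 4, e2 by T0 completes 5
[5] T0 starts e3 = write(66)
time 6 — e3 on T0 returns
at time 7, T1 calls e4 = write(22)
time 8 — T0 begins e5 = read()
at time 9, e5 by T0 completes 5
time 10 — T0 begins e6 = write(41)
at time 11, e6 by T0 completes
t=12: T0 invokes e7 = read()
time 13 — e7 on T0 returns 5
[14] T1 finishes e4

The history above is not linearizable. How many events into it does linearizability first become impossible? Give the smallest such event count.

a valid linearization of events 1..8 exists, for instance e1, e2, e3:
after step 1 (e1 read() → 5): value 5
after step 2 (e2 read() → 5): value 5
after step 3 (e3 write(66)): value 66
event 9 — e5's response, time 9 — after it, nothing linearizes
no completion choice of the 1 pending operation (e4) rescues it — every subset was tried
e.g. e1, e2, e3, e5 (pending dropped): illegal at step 4, since e5 read() → 5 cannot apply there
e.g. e2, e1, e3, e5 (pending dropped): illegal at step 4, since e5 read() → 5 cannot apply there

9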